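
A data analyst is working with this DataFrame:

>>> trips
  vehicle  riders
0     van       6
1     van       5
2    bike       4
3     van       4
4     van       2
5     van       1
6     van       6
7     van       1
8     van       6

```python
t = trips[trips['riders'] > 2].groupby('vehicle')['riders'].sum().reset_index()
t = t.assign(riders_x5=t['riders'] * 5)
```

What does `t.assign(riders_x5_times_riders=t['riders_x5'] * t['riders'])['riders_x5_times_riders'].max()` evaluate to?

filter rows where riders > 2:
  vehicle  riders
0     van       6
1     van       5
2    bike       4
3     van       4
6     van       6
8     van       6
group by vehicle, sum of riders:
vehicle
bike     4
van     27
Name: riders, dtype: int64
reset_index():
  vehicle  riders
0    bike       4
1     van      27
add column riders_x5 = t['riders'] * 5:
  vehicle  riders  riders_x5
0    bike       4         20
1     van      27        135
add column riders_x5_times_riders = t['riders_x5'] * t['riders']:
  vehicle  riders  riders_x5  riders_x5_times_riders
0    bike       4         20                      80
1     van      27        135                    3645

3645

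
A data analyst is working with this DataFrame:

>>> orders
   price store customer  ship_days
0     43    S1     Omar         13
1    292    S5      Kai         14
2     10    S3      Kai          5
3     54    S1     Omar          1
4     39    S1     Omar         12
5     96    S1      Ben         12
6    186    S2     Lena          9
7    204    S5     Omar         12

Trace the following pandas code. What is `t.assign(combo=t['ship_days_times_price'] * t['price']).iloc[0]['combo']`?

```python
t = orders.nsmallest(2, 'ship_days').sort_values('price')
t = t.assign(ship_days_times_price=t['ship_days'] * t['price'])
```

500

take 2 rows with smallest ship_days:
   price store customer  ship_days
3     54    S1     Omar          1
2     10    S3      Kai          5
sort by price:
   price store customer  ship_days
2     10    S3      Kai          5
3     54    S1     Omar          1
add column ship_days_times_price = t['ship_days'] * t['price']:
   price store customer  ship_days  ship_days_times_price
2     10    S3      Kai          5                     50
3     54    S1     Omar          1                     54
add column combo = t['ship_days_times_price'] * t['price']:
   price store customer  ship_days  ship_days_times_price  combo
2     10    S3      Kai          5                     50    500
3     54    S1     Omar          1                     54   2916
So iloc[0]['combo'] = 500.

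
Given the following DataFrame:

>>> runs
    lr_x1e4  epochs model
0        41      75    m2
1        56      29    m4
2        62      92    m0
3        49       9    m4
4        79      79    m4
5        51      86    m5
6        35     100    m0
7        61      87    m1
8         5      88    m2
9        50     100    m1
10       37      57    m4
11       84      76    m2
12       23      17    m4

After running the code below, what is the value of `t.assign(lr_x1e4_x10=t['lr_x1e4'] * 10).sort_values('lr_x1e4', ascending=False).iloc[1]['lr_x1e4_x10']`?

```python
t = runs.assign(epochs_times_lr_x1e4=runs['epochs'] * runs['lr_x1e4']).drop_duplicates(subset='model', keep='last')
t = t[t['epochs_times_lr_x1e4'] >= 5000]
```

500

add column epochs_times_lr_x1e4 = runs['epochs'] * runs['lr_x1e4']:
    lr_x1e4  epochs model  epochs_times_lr_x1e4
0        41      75    m2                  3075
1        56      29    m4                  1624
2        62      92    m0                  5704
3        49       9    m4                   441
4        79      79    m4                  6241
5        51      86    m5                  4386
6        35     100    m0                  3500
7        61      87    m1                  5307
8         5      88    m2                   440
9        50     100    m1                  5000
10       37      57    m4                  2109
11       84      76    m2                  6384
12       23      17    m4                   391
drop duplicate model (keep=last):
    lr_x1e4  epochs model  epochs_times_lr_x1e4
5        51      86    m5                  4386
6        35     100    m0                  3500
9        50     100    m1                  5000
11       84      76    m2                  6384
12       23      17    m4                   391
filter rows where epochs_times_lr_x1e4 >= 5000:
    lr_x1e4  epochs model  epochs_times_lr_x1e4
9        50     100    m1                  5000
11       84      76    m2                  6384
add column lr_x1e4_x10 = t['lr_x1e4'] * 10:
    lr_x1e4  epochs model  epochs_times_lr_x1e4  lr_x1e4_x10
9        50     100    m1                  5000          500
11       84      76    m2                  6384          840
sort by lr_x1e4 descending:
    lr_x1e4  epochs model  epochs_times_lr_x1e4  lr_x1e4_x10
11       84      76    m2                  6384          840
9        50     100    m1                  5000          500
Taking the value at position 1, column 'lr_x1e4_x10' gives 500.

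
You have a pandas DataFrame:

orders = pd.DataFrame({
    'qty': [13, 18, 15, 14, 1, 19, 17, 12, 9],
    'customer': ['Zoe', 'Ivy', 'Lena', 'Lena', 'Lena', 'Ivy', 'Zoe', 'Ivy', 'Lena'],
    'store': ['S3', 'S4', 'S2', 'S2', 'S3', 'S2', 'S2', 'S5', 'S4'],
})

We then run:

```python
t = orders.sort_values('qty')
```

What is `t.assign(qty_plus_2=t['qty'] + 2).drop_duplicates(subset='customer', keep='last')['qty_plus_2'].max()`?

21

sort by qty:
   qty customer store
4    1     Lena    S3
8    9     Lena    S4
7   12      Ivy    S5
0   13      Zoe    S3
3   14     Lena    S2
2   15     Lena    S2
6   17      Zoe    S2
1   18      Ivy    S4
5   19      Ivy    S2
add column qty_plus_2 = t['qty'] + 2:
   qty customer store  qty_plus_2
4    1     Lena    S3           3
8    9     Lena    S4          11
7   12      Ivy    S5          14
0   13      Zoe    S3          15
3   14     Lena    S2          16
2   15     Lena    S2          17
6   17      Zoe    S2          19
1   18      Ivy    S4          20
5   19      Ivy    S2          21
drop duplicate customer (keep=last):
   qty customer store  qty_plus_2
2   15     Lena    S2          17
6   17      Zoe    S2          19
5   19      Ivy    S2          21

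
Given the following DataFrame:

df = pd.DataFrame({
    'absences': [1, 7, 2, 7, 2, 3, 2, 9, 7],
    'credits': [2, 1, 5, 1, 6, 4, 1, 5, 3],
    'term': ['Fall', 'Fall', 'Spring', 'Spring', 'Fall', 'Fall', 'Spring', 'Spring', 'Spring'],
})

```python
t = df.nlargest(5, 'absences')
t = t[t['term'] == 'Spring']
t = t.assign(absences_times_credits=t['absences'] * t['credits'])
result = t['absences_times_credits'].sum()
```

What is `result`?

take 5 rows with largest absences:
   absences  credits    term
7         9        5  Spring
1         7        1    Fall
3         7        1  Spring
8         7        3  Spring
5         3        4    Fall
filter rows where term == 'Spring':
   absences  credits    term
7         9        5  Spring
3         7        1  Spring
8         7        3  Spring
add column absences_times_credits = t['absences'] * t['credits']:
   absences  credits    term  absences_times_credits
7         9        5  Spring                      45
3         7        1  Spring                       7
8         7        3  Spring                      21

73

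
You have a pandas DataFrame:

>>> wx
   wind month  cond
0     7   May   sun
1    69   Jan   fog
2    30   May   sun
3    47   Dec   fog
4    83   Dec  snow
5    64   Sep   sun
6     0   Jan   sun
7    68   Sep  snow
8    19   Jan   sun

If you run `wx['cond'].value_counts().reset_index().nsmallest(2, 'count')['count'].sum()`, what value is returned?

4

value_counts of cond:
cond
sun     5
fog     2
snow    2
Name: count, dtype: int64
reset_index():
   cond  count
0   sun      5
1   fog      2
2  snow      2
take 2 rows with smallest count:
   cond  count
1   fog      2
2  snow      2
Hence 4.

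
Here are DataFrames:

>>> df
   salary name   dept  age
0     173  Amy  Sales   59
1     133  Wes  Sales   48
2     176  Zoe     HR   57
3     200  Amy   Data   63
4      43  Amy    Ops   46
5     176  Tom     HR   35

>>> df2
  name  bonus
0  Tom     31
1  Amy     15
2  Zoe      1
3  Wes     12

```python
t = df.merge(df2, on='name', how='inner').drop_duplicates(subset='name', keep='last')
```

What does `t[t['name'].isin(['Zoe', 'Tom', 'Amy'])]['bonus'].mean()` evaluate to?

merge on 'name' (how='inner') → 6 rows:
   salary name   dept  age  bonus
0     173  Amy  Sales   59     15
1     133  Wes  Sales   48     12
2     176  Zoe     HR   57      1
3     200  Amy   Data   63     15
4      43  Amy    Ops   46     15
5     176  Tom     HR   35     31
drop duplicate name (keep=last):
   salary name   dept  age  bonus
1     133  Wes  Sales   48     12
2     176  Zoe     HR   57      1
4      43  Amy    Ops   46     15
5     176  Tom     HR   35     31
filter rows where name in ['Zoe', 'Tom', 'Amy']:
   salary name dept  age  bonus
2     176  Zoe   HR   57      1
4      43  Amy  Ops   46     15
5     176  Tom   HR   35     31

15.6666666667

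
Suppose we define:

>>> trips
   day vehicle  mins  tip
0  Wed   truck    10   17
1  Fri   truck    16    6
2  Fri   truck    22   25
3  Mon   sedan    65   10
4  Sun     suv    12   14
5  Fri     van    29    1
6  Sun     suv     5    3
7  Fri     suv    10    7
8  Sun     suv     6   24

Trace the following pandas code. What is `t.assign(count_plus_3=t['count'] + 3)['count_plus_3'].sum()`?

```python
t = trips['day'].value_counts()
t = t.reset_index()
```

value_counts of day:
day
Fri    4
Sun    3
Wed    1
Mon    1
Name: count, dtype: int64
reset_index():
   day  count
0  Fri      4
1  Sun      3
2  Wed      1
3  Mon      1
add column count_plus_3 = t['count'] + 3:
   day  count  count_plus_3
0  Fri      4             7
1  Sun      3             6
2  Wed      1             4
3  Mon      1             4
Taking the sum of column 'count_plus_3' gives 21.

21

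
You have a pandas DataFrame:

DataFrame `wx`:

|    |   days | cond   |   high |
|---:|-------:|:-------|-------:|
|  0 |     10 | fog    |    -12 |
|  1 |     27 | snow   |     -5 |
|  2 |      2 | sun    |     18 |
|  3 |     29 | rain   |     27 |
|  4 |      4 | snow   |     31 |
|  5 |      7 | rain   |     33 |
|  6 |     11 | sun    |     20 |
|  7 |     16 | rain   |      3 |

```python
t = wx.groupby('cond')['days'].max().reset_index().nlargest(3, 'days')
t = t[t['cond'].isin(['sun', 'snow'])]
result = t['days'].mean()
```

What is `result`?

19.0

group by cond, max of days:
cond
fog     10
rain    29
snow    27
sun     11
Name: days, dtype: int64
reset_index():
   cond  days
0   fog    10
1  rain    29
2  snow    27
3   sun    11
take 3 rows with largest days:
   cond  days
1  rain    29
2  snow    27
3   sun    11
filter rows where cond in ['sun', 'snow']:
   cond  days
2  snow    27
3   sun    11
Then the mean of column 'days': 19.0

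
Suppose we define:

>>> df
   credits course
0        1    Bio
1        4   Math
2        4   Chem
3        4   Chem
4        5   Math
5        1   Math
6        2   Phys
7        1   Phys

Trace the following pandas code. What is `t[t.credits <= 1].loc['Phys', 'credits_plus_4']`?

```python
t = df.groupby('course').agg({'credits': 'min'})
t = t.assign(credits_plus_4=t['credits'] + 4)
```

5

group by course, min of credits:
        credits
course         
Bio           1
Chem          4
Math          1
Phys          1
add column credits_plus_4 = t['credits'] + 4:
        credits  credits_plus_4
course                         
Bio           1               5
Chem          4               8
Math          1               5
Phys          1               5
filter rows where credits <= 1:
        credits  credits_plus_4
course                         
Bio           1               5
Math          1               5
Phys          1               5
Taking the value at row 'Phys', column 'credits_plus_4' gives 5.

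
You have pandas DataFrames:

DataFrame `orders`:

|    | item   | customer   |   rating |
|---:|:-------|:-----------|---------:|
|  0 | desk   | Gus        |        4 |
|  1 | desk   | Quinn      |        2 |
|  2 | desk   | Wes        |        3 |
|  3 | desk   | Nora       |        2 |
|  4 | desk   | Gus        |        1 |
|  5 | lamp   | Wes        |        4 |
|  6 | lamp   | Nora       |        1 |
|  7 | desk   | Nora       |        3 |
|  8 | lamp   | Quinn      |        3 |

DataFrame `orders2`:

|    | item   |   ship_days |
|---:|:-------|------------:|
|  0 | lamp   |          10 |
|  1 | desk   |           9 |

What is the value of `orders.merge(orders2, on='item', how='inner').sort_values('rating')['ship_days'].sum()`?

84

merge on 'item' (how='inner') → 9 rows:
   item customer  rating  ship_days
0  desk      Gus       4          9
1  desk    Quinn       2          9
2  desk      Wes       3          9
3  desk     Nora       2          9
4  desk      Gus       1          9
5  lamp      Wes       4         10
6  lamp     Nora       1         10
7  desk     Nora       3          9
8  lamp    Quinn       3         10
sort by rating:
   item customer  rating  ship_days
4  desk      Gus       1          9
6  lamp     Nora       1         10
1  desk    Quinn       2          9
3  desk     Nora       2          9
2  desk      Wes       3          9
7  desk     Nora       3          9
8  lamp    Quinn       3         10
0  desk      Gus       4          9
5  lamp      Wes       4         10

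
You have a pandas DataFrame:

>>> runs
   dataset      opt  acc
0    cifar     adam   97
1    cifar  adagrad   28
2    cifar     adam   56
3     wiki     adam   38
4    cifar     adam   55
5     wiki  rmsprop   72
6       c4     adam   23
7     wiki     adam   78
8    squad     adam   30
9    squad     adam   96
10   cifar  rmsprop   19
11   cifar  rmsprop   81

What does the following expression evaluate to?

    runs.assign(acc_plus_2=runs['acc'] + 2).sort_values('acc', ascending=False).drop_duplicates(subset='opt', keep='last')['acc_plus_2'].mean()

25.3333333333

add column acc_plus_2 = runs['acc'] + 2:
   dataset      opt  acc  acc_plus_2
0    cifar     adam   97          99
1    cifar  adagrad   28          30
2    cifar     adam   56          58
3     wiki     adam   38          40
4    cifar     adam   55          57
5     wiki  rmsprop   72          74
6       c4     adam   23          25
7     wiki     adam   78          80
8    squad     adam   30          32
9    squad     adam   96          98
10   cifar  rmsprop   19          21
11   cifar  rmsprop   81          83
sort by acc descending:
   dataset      opt  acc  acc_plus_2
0    cifar     adam   97          99
9    squad     adam   96          98
11   cifar  rmsprop   81          83
7     wiki     adam   78          80
5     wiki  rmsprop   72          74
2    cifar     adam   56          58
4    cifar     adam   55          57
3     wiki     adam   38          40
8    squad     adam   30          32
1    cifar  adagrad   28          30
6       c4     adam   23          25
10   cifar  rmsprop   19          21
drop duplicate opt (keep=last):
   dataset      opt  acc  acc_plus_2
1    cifar  adagrad   28          30
6       c4     adam   23          25
10   cifar  rmsprop   19          21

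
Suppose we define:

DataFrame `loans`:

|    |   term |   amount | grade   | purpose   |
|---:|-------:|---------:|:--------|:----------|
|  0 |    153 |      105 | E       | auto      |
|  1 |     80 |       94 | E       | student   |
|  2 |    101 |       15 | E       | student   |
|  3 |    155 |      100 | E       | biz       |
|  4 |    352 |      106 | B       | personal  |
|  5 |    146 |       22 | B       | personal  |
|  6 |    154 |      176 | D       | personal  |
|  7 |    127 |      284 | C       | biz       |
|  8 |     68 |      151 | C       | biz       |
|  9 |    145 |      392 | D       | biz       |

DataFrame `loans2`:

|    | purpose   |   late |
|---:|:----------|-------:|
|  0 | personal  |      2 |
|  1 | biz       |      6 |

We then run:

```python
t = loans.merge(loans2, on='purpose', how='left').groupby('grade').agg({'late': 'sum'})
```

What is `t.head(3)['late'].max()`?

12.0

merge on 'purpose' (how='left') → 10 rows:
   term  amount grade   purpose  late
0   153     105     E      auto   NaN
1    80      94     E   student   NaN
2   101      15     E   student   NaN
3   155     100     E       biz   6.0
4   352     106     B  personal   2.0
5   146      22     B  personal   2.0
6   154     176     D  personal   2.0
7   127     284     C       biz   6.0
8    68     151     C       biz   6.0
9   145     392     D       biz   6.0
group by grade, sum of late:
       late
grade      
B       4.0
C      12.0
D       8.0
E       6.0
take first 3 rows:
       late
grade      
B       4.0
C      12.0
D       8.0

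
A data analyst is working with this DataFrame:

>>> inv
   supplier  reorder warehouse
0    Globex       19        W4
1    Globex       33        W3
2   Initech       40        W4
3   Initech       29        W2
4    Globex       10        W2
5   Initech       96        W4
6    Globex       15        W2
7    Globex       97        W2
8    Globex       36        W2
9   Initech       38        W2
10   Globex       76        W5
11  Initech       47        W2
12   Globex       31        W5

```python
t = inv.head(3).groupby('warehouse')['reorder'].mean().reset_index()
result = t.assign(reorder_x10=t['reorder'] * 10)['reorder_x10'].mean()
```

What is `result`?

take first 3 rows:
  supplier  reorder warehouse
0   Globex       19        W4
1   Globex       33        W3
2  Initech       40        W4
group by warehouse, mean of reorder:
warehouse
W3    33.0
W4    29.5
Name: reorder, dtype: float64
reset_index():
  warehouse  reorder
0        W3     33.0
1        W4     29.5
add column reorder_x10 = t['reorder'] * 10:
  warehouse  reorder  reorder_x10
0        W3     33.0        330.0
1        W4     29.5        295.0
Then the mean of column 'reorder_x10': 312.5

312.5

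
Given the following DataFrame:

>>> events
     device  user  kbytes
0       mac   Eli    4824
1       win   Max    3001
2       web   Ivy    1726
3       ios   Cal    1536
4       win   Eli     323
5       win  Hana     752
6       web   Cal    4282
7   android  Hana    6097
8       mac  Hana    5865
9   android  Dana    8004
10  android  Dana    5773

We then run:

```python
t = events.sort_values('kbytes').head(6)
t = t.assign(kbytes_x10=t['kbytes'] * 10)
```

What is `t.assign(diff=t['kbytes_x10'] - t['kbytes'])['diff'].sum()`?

sort by kbytes:
     device  user  kbytes
4       win   Eli     323
5       win  Hana     752
3       ios   Cal    1536
2       web   Ivy    1726
1       win   Max    3001
6       web   Cal    4282
0       mac   Eli    4824
10  android  Dana    5773
8       mac  Hana    5865
7   android  Hana    6097
9   android  Dana    8004
take first 6 rows:
  device  user  kbytes
4    win   Eli     323
5    win  Hana     752
3    ios   Cal    1536
2    web   Ivy    1726
1    win   Max    3001
6    web   Cal    4282
add column kbytes_x10 = t['kbytes'] * 10:
  device  user  kbytes  kbytes_x10
4    win   Eli     323        3230
5    win  Hana     752        7520
3    ios   Cal    1536       15360
2    web   Ivy    1726       17260
1    win   Max    3001       30010
6    web   Cal    4282       42820
add column diff = t['kbytes_x10'] - t['kbytes']:
  device  user  kbytes  kbytes_x10   diff
4    win   Eli     323        3230   2907
5    win  Hana     752        7520   6768
3    ios   Cal    1536       15360  13824
2    web   Ivy    1726       17260  15534
1    win   Max    3001       30010  27009
6    web   Cal    4282       42820  38538

104580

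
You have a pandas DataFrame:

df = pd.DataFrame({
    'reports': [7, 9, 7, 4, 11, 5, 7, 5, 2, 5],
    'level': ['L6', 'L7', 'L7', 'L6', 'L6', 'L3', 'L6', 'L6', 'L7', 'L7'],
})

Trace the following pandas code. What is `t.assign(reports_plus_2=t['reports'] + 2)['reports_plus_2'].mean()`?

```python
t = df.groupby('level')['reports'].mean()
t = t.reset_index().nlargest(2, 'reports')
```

group by level, mean of reports:
level
L3    5.00
L6    6.80
L7    5.75
Name: reports, dtype: float64
reset_index():
  level  reports
0    L3     5.00
1    L6     6.80
2    L7     5.75
take 2 rows with largest reports:
  level  reports
1    L6     6.80
2    L7     5.75
add column reports_plus_2 = t['reports'] + 2:
  level  reports  reports_plus_2
1    L6     6.80            8.80
2    L7     5.75            7.75
Reading off the mean of column 'reports_plus_2', we get 8.275.

8.275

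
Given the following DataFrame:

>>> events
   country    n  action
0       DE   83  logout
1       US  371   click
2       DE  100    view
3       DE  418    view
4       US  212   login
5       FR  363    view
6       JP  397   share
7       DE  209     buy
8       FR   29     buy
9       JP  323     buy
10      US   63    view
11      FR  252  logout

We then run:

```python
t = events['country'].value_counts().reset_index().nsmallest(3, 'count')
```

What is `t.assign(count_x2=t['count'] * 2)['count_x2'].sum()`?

16

value_counts of country:
country
DE    4
US    3
FR    3
JP    2
Name: count, dtype: int64
reset_index():
  country  count
0      DE      4
1      US      3
2      FR      3
3      JP      2
take 3 rows with smallest count:
  country  count
3      JP      2
1      US      3
2      FR      3
add column count_x2 = t['count'] * 2:
  country  count  count_x2
3      JP      2         4
1      US      3         6
2      FR      3         6
Then the sum of column 'count_x2': 16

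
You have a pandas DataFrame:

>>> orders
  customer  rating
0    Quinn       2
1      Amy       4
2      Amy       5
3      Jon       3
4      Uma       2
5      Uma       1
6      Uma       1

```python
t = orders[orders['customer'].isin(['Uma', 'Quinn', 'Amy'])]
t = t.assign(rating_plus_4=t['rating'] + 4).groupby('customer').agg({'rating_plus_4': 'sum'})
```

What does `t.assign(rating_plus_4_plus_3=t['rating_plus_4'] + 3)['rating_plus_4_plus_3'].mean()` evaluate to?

filter rows where customer in ['Uma', 'Quinn', 'Amy']:
  customer  rating
0    Quinn       2
1      Amy       4
2      Amy       5
4      Uma       2
5      Uma       1
6      Uma       1
add column rating_plus_4 = t['rating'] + 4:
  customer  rating  rating_plus_4
0    Quinn       2              6
1      Amy       4              8
2      Amy       5              9
4      Uma       2              6
5      Uma       1              5
6      Uma       1              5
group by customer, sum of rating_plus_4:
          rating_plus_4
customer               
Amy                  17
Quinn                 6
Uma                  16
add column rating_plus_4_plus_3 = t['rating_plus_4'] + 3:
          rating_plus_4  rating_plus_4_plus_3
customer                                     
Amy                  17                    20
Quinn                 6                     9
Uma                  16                    19

16.0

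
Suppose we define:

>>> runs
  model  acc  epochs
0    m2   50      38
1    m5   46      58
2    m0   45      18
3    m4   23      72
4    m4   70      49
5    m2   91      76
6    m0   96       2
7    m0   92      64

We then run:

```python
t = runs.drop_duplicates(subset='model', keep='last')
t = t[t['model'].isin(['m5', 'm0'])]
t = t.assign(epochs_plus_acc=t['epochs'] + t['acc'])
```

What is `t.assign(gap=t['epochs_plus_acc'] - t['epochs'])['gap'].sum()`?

138

drop duplicate model (keep=last):
  model  acc  epochs
1    m5   46      58
4    m4   70      49
5    m2   91      76
7    m0   92      64
filter rows where model in ['m5', 'm0']:
  model  acc  epochs
1    m5   46      58
7    m0   92      64
add column epochs_plus_acc = t['epochs'] + t['acc']:
  model  acc  epochs  epochs_plus_acc
1    m5   46      58              104
7    m0   92      64              156
add column gap = t['epochs_plus_acc'] - t['epochs']:
  model  acc  epochs  epochs_plus_acc  gap
1    m5   46      58              104   46
7    m0   92      64              156   92
Reading off the sum of column 'gap', we get 138.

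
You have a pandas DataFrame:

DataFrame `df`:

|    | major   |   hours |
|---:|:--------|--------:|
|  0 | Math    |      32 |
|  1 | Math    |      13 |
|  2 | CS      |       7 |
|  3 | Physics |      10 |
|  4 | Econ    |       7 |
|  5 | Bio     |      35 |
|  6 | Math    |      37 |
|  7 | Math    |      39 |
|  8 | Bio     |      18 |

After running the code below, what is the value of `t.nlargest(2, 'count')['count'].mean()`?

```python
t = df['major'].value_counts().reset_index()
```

3.0

value_counts of major:
major
Math       4
Bio        2
CS         1
Physics    1
Econ       1
Name: count, dtype: int64
reset_index():
     major  count
0     Math      4
1      Bio      2
2       CS      1
3  Physics      1
4     Econ      1
take 2 rows with largest count:
  major  count
0  Math      4
1   Bio      2
Taking the mean of column 'count' gives 3.0.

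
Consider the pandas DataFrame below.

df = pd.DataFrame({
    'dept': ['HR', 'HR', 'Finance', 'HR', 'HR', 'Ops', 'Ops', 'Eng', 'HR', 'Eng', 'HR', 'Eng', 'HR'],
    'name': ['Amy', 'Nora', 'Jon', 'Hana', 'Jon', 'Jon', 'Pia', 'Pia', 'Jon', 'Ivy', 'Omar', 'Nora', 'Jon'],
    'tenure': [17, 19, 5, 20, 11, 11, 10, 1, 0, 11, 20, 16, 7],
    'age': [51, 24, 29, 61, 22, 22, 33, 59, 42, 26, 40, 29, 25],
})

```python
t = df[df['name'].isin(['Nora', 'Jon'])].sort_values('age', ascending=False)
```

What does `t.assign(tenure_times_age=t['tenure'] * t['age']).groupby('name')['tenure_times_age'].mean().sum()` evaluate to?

620.8

filter rows where name in ['Nora', 'Jon']:
       dept  name  tenure  age
1        HR  Nora      19   24
2   Finance   Jon       5   29
4        HR   Jon      11   22
5       Ops   Jon      11   22
8        HR   Jon       0   42
11      Eng  Nora      16   29
12       HR   Jon       7   25
sort by age descending:
       dept  name  tenure  age
8        HR   Jon       0   42
2   Finance   Jon       5   29
11      Eng  Nora      16   29
12       HR   Jon       7   25
1        HR  Nora      19   24
4        HR   Jon      11   22
5       Ops   Jon      11   22
add column tenure_times_age = t['tenure'] * t['age']:
       dept  name  tenure  age  tenure_times_age
8        HR   Jon       0   42                 0
2   Finance   Jon       5   29               145
11      Eng  Nora      16   29               464
12       HR   Jon       7   25               175
1        HR  Nora      19   24               456
4        HR   Jon      11   22               242
5       Ops   Jon      11   22               242
group by name, mean of tenure_times_age:
name
Jon     160.8
Nora    460.0
Name: tenure_times_age, dtype: float64
So sum() = 620.8.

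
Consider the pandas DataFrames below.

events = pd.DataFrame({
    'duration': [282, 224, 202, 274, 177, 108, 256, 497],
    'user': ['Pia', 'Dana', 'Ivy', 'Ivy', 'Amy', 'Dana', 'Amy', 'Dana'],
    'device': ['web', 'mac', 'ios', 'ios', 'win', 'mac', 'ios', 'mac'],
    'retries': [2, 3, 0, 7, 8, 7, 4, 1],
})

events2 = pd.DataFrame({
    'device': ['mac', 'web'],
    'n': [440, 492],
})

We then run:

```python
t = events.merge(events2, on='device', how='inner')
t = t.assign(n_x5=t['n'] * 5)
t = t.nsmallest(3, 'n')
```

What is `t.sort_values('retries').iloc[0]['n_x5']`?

merge on 'device' (how='inner') → 4 rows:
   duration  user device  retries    n
0       282   Pia    web        2  492
1       224  Dana    mac        3  440
2       108  Dana    mac        7  440
3       497  Dana    mac        1  440
add column n_x5 = t['n'] * 5:
   duration  user device  retries    n  n_x5
0       282   Pia    web        2  492  2460
1       224  Dana    mac        3  440  2200
2       108  Dana    mac        7  440  2200
3       497  Dana    mac        1  440  2200
take 3 rows with smallest n:
   duration  user device  retries    n  n_x5
1       224  Dana    mac        3  440  2200
2       108  Dana    mac        7  440  2200
3       497  Dana    mac        1  440  2200
sort by retries:
   duration  user device  retries    n  n_x5
3       497  Dana    mac        1  440  2200
1       224  Dana    mac        3  440  2200
2       108  Dana    mac        7  440  2200
Hence 2200.

2200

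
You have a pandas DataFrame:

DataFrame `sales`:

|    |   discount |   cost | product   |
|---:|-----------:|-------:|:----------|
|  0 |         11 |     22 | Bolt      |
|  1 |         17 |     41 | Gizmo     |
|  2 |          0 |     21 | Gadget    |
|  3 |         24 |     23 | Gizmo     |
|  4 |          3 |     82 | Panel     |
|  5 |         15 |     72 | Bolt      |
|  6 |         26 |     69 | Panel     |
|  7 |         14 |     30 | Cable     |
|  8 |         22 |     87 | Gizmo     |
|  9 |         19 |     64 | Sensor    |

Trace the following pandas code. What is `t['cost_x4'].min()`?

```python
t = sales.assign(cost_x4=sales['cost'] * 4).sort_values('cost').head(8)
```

add column cost_x4 = sales['cost'] * 4:
   discount  cost product  cost_x4
0        11    22    Bolt       88
1        17    41   Gizmo      164
2         0    21  Gadget       84
3        24    23   Gizmo       92
4         3    82   Panel      328
5        15    72    Bolt      288
6        26    69   Panel      276
7        14    30   Cable      120
8        22    87   Gizmo      348
9        19    64  Sensor      256
sort by cost:
   discount  cost product  cost_x4
2         0    21  Gadget       84
0        11    22    Bolt       88
3        24    23   Gizmo       92
7        14    30   Cable      120
1        17    41   Gizmo      164
9        19    64  Sensor      256
6        26    69   Panel      276
5        15    72    Bolt      288
4         3    82   Panel      328
8        22    87   Gizmo      348
take first 8 rows:
   discount  cost product  cost_x4
2         0    21  Gadget       84
0        11    22    Bolt       88
3        24    23   Gizmo       92
7        14    30   Cable      120
1        17    41   Gizmo      164
9        19    64  Sensor      256
6        26    69   Panel      276
5        15    72    Bolt      288
Taking the min of column 'cost_x4' gives 84.

84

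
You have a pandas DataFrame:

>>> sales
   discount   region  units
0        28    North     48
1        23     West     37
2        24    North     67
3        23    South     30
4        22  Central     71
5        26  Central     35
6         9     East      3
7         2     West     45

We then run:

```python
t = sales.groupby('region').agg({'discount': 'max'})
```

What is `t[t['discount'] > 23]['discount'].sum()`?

group by region, max of discount:
         discount
region           
Central        26
East            9
North          28
South          23
West           23
filter rows where discount > 23:
         discount
region           
Central        26
North          28
The sum of column 'discount' is 54.

54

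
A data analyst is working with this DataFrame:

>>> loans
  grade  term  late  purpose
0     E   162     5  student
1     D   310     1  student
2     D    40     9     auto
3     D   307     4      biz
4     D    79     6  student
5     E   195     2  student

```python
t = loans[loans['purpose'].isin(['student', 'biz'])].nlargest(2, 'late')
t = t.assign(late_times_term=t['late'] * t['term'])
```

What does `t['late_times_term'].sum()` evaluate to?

filter rows where purpose in ['student', 'biz']:
  grade  term  late  purpose
0     E   162     5  student
1     D   310     1  student
3     D   307     4      biz
4     D    79     6  student
5     E   195     2  student
take 2 rows with largest late:
  grade  term  late  purpose
4     D    79     6  student
0     E   162     5  student
add column late_times_term = t['late'] * t['term']:
  grade  term  late  purpose  late_times_term
4     D    79     6  student              474
0     E   162     5  student              810

1284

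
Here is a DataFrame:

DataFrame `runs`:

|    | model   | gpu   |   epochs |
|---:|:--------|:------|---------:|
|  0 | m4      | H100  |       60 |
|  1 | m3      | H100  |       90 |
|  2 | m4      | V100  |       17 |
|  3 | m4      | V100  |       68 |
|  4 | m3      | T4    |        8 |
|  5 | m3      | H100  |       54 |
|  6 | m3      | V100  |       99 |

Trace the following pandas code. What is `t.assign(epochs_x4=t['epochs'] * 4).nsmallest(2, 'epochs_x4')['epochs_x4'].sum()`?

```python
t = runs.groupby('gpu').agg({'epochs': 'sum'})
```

group by gpu, sum of epochs:
      epochs
gpu         
H100     204
T4         8
V100     184
add column epochs_x4 = t['epochs'] * 4:
      epochs  epochs_x4
gpu                    
H100     204        816
T4         8         32
V100     184        736
take 2 rows with smallest epochs_x4:
      epochs  epochs_x4
gpu                    
T4         8         32
V100     184        736
Hence 768.

768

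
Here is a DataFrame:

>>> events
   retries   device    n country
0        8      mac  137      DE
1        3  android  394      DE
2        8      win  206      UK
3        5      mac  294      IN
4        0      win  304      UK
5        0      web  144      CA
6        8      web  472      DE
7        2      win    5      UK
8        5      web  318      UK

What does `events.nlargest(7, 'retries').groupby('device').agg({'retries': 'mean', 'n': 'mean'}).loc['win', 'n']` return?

take 7 rows with largest retries:
   retries   device    n country
0        8      mac  137      DE
2        8      win  206      UK
6        8      web  472      DE
3        5      mac  294      IN
8        5      web  318      UK
1        3  android  394      DE
7        2      win    5      UK
group by device: mean(retries), mean(n):
         retries      n
device                 
android      3.0  394.0
mac          6.5  215.5
web          6.5  395.0
win          5.0  105.5
Hence 105.5.

105.5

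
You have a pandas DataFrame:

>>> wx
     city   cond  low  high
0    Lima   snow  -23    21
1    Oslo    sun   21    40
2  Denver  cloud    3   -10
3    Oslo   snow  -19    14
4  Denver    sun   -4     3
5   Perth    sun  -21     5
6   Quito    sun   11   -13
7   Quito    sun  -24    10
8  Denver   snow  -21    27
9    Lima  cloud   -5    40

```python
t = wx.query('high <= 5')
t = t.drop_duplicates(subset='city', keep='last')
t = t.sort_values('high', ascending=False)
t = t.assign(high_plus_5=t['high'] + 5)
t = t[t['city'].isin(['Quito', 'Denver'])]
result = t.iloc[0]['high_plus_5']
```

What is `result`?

filter rows where high <= 5:
     city   cond  low  high
2  Denver  cloud    3   -10
4  Denver    sun   -4     3
5   Perth    sun  -21     5
6   Quito    sun   11   -13
drop duplicate city (keep=last):
     city cond  low  high
4  Denver  sun   -4     3
5   Perth  sun  -21     5
6   Quito  sun   11   -13
sort by high descending:
     city cond  low  high
5   Perth  sun  -21     5
4  Denver  sun   -4     3
6   Quito  sun   11   -13
add column high_plus_5 = t['high'] + 5:
     city cond  low  high  high_plus_5
5   Perth  sun  -21     5           10
4  Denver  sun   -4     3            8
6   Quito  sun   11   -13           -8
filter rows where city in ['Quito', 'Denver']:
     city cond  low  high  high_plus_5
4  Denver  sun   -4     3            8
6   Quito  sun   11   -13           -8

8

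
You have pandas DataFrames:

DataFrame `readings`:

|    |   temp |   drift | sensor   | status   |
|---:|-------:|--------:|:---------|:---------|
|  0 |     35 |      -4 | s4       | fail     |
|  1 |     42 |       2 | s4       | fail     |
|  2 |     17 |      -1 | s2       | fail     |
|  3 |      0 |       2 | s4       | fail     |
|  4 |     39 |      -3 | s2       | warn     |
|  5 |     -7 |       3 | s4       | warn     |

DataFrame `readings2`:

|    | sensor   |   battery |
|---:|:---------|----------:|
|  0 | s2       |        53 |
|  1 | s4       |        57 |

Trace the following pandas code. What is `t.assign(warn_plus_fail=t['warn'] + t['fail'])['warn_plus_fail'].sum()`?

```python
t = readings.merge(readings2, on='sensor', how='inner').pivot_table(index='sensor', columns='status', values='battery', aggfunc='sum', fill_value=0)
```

merge on 'sensor' (how='inner') → 6 rows:
   temp  drift sensor status  battery
0    35     -4     s4   fail       57
1    42      2     s4   fail       57
2    17     -1     s2   fail       53
3     0      2     s4   fail       57
4    39     -3     s2   warn       53
5    -7      3     s4   warn       57
pivot: rows=sensor, cols=status, sum(battery):
status  fail  warn
sensor            
s2        53    53
s4       171    57
add column warn_plus_fail = t['warn'] + t['fail']:
status  fail  warn  warn_plus_fail
sensor                            
s2        53    53             106
s4       171    57             228
Finally, sum of column 'warn_plus_fail' = 334.

334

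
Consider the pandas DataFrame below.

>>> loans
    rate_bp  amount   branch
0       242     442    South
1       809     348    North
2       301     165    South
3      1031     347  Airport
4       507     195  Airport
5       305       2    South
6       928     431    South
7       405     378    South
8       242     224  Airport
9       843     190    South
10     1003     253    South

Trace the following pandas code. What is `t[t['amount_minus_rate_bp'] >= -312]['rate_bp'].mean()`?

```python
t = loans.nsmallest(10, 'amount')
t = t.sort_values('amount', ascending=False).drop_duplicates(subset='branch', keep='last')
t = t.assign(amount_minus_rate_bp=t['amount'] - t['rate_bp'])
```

take 10 rows with smallest amount:
    rate_bp  amount   branch
5       305       2    South
2       301     165    South
9       843     190    South
4       507     195  Airport
8       242     224  Airport
10     1003     253    South
3      1031     347  Airport
1       809     348    North
7       405     378    South
6       928     431    South
sort by amount descending:
    rate_bp  amount   branch
6       928     431    South
7       405     378    South
1       809     348    North
3      1031     347  Airport
10     1003     253    South
8       242     224  Airport
4       507     195  Airport
9       843     190    South
2       301     165    South
5       305       2    South
drop duplicate branch (keep=last):
   rate_bp  amount   branch
1      809     348    North
4      507     195  Airport
5      305       2    South
add column amount_minus_rate_bp = t['amount'] - t['rate_bp']:
   rate_bp  amount   branch  amount_minus_rate_bp
1      809     348    North                  -461
4      507     195  Airport                  -312
5      305       2    South                  -303
filter rows where amount_minus_rate_bp >= -312:
   rate_bp  amount   branch  amount_minus_rate_bp
4      507     195  Airport                  -312
5      305       2    South                  -303
Then the mean of column 'rate_bp': 406.0

406.0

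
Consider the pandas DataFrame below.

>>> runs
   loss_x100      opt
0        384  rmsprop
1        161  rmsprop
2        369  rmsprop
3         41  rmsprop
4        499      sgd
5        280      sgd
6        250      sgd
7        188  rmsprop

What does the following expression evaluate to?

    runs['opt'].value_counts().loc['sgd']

3

value_counts of opt:
opt
rmsprop    5
sgd        3
Name: count, dtype: int64
Finally, value at index 'sgd' = 3.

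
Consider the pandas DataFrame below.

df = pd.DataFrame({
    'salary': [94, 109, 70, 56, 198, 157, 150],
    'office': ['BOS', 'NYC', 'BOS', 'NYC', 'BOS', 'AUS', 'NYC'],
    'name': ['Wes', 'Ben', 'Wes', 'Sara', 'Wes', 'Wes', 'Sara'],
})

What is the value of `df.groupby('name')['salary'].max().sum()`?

457

group by name, max of salary:
name
Ben     109
Sara    150
Wes     198
Name: salary, dtype: int64
So sum() = 457.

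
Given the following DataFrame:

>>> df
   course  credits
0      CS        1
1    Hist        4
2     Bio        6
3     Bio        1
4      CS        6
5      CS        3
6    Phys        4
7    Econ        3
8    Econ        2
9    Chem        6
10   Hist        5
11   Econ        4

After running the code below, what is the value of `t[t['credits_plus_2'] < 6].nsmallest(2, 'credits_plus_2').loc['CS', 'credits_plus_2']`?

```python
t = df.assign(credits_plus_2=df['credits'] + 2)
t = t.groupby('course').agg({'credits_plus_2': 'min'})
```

3

add column credits_plus_2 = df['credits'] + 2:
   course  credits  credits_plus_2
0      CS        1               3
1    Hist        4               6
2     Bio        6               8
3     Bio        1               3
4      CS        6               8
5      CS        3               5
6    Phys        4               6
7    Econ        3               5
8    Econ        2               4
9    Chem        6               8
10   Hist        5               7
11   Econ        4               6
group by course, min of credits_plus_2:
        credits_plus_2
course                
Bio                  3
CS                   3
Chem                 8
Econ                 4
Hist                 6
Phys                 6
filter rows where credits_plus_2 < 6:
        credits_plus_2
course                
Bio                  3
CS                   3
Econ                 4
take 2 rows with smallest credits_plus_2:
        credits_plus_2
course                
Bio                  3
CS                   3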